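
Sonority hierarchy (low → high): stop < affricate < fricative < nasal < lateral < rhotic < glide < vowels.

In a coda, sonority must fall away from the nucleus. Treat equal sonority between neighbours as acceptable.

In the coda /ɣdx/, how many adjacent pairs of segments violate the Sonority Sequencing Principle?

1

/ɣ/: fricative = 3.
/d/: stop = 1.
/x/: fricative = 3.
/ɣ/→/d/: 3→1 (falls) — ok.
/d/→/x/: 1→3 (does not fall) — violation.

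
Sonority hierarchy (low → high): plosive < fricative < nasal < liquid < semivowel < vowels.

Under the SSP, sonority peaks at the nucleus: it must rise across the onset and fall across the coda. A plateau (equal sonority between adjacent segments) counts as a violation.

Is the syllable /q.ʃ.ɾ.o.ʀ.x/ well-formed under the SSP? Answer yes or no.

yes

Onset: /q/ is a plosive (sonority 1), /ʃ/ is a fricative (sonority 2), /ɾ/ is a liquid (sonority 4); then the nucleus /o/ (sonority 6).
Onset profile 1-2-4-6 — rises to the nucleus.
Coda: /ʀ/ is a liquid (sonority 4), /x/ is a fricative (sonority 2).
Coda profile 6-4-2 — falls from the nucleus.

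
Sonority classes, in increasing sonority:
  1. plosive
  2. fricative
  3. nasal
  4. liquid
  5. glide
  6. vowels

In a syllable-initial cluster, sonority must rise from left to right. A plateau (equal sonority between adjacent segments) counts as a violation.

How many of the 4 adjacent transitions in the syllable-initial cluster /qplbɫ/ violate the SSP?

2

/q/: plosive = 1.
/p/: plosive = 1.
/l/: liquid = 4.
/b/: plosive = 1.
/ɫ/: liquid = 4.
/q/→/p/: 1→1 (plateau) — violation.
/p/→/l/: 1→4 (rises) — ok.
/l/→/b/: 4→1 (does not rise) — violation.
/b/→/ɫ/: 1→4 (rises) — ok.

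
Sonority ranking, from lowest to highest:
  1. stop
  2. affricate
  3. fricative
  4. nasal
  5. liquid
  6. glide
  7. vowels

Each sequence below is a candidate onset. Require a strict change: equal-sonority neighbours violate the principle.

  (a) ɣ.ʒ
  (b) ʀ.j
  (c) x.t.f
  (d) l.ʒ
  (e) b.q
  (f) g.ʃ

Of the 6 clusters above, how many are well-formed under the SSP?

(a) sonority 3-3: ill-formed.
(b) sonority 5-6: well-formed.
(c) sonority 3-1-3: ill-formed.
(d) sonority 5-3: ill-formed.
(e) sonority 1-1: ill-formed.
(f) sonority 1-3: well-formed.

2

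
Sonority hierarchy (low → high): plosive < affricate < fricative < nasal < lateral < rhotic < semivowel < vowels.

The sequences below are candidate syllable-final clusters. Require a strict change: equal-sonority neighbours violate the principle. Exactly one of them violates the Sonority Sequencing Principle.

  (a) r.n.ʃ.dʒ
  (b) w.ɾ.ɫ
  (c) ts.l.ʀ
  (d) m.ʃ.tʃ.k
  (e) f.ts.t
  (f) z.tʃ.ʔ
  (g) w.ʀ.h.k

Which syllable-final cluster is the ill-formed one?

(a) 6-4-3-2 → obeys
(b) 7-6-5 → obeys
(c) 2-5-6 → violates
(d) 4-3-2-1 → obeys
(e) 3-2-1 → obeys
(f) 3-2-1 → obeys
(g) 7-6-3-1 → obeys

c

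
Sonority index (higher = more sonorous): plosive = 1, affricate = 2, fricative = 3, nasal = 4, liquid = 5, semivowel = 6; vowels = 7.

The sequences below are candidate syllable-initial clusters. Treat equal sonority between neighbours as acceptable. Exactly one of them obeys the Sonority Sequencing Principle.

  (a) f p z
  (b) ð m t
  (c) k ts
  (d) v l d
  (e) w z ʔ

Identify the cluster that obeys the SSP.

(a) 3-1-3 → violates
(b) 3-4-1 → violates
(c) 1-2 → obeys
(d) 3-5-1 → violates
(e) 6-3-1 → violates

c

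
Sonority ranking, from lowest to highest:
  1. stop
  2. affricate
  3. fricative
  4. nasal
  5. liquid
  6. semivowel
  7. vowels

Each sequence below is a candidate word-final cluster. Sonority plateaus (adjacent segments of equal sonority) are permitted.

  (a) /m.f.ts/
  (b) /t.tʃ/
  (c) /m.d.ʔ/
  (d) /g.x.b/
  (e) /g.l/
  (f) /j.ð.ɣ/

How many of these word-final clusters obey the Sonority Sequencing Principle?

(a) /m.f.ts/: profile 4-3-2 — obeys.
(b) /t.tʃ/: profile 1-2 — violates.
(c) /m.d.ʔ/: profile 4-1-1 — obeys.
(d) /g.x.b/: profile 1-3-1 — violates.
(e) /g.l/: profile 1-5 — violates.
(f) /j.ð.ɣ/: profile 6-3-3 — obeys.

3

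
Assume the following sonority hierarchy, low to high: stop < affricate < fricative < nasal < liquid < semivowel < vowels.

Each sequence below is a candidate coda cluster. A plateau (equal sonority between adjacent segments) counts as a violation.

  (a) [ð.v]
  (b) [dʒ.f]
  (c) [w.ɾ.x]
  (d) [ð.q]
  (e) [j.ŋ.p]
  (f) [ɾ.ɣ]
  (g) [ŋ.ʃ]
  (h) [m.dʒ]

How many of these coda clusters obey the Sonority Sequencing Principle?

(a) 3-3 → violates
(b) 2-3 → violates
(c) 6-5-3 → obeys
(d) 3-1 → obeys
(e) 6-4-1 → obeys
(f) 5-3 → obeys
(g) 4-3 → obeys
(h) 4-2 → obeys

6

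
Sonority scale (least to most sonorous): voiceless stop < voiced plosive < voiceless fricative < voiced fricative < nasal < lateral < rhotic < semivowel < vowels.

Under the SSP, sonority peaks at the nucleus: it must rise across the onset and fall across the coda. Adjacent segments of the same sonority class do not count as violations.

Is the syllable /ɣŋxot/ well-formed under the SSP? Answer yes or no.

no

Onset: /ɣ/ is a voiced fricative (sonority 4), /ŋ/ is a nasal (sonority 5), /x/ is a voiceless fricative (sonority 3); then the nucleus /o/ (sonority 9).
Onset profile 4-5-3-9 — does not rise throughout.
Coda: /t/ is a voiceless stop (sonority 1).
Coda profile 9-1 — falls from the nucleus.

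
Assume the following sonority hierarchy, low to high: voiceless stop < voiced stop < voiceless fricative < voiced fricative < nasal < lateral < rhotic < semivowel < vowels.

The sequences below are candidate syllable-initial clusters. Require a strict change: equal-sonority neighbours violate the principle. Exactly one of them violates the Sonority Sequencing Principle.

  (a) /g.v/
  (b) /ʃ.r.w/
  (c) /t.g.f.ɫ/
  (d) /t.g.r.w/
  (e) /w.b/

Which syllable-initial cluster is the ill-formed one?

(a) 2-4 → obeys
(b) 3-7-8 → obeys
(c) 1-2-3-6 → obeys
(d) 1-2-7-8 → obeys
(e) 8-2 → violates

e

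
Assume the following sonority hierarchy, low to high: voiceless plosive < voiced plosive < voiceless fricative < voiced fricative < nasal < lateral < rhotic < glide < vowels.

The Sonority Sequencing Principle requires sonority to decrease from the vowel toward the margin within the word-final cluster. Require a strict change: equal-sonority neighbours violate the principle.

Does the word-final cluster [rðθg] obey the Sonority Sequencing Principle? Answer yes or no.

yes

/r/: rhotic = 7.
/ð/: voiced fricative = 4.
/θ/: voiceless fricative = 3.
/g/: voiced plosive = 2.
The profile 7-4-3-2 strictly falls, so the word-final cluster satisfies the SSP.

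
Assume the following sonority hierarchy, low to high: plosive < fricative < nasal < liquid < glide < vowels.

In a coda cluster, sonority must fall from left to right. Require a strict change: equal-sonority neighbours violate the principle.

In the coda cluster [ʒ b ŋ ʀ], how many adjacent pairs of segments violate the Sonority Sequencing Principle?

2

/ʒ/ is a fricative (sonority 2).
/b/ is a plosive (sonority 1).
/ŋ/ is a nasal (sonority 3).
/ʀ/ is a liquid (sonority 4).
/ʒ/→/b/: 2→1 (falls) — ok.
/b/→/ŋ/: 1→3 (does not fall) — violation.
/ŋ/→/ʀ/: 3→4 (does not fall) — violation.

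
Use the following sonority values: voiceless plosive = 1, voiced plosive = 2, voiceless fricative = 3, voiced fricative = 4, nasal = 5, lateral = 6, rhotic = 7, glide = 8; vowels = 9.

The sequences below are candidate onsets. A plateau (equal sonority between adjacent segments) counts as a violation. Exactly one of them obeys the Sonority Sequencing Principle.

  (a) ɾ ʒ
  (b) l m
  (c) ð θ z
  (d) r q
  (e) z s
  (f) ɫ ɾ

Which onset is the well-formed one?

f

(a) 7-4 → violates
(b) 6-5 → violates
(c) 4-3-4 → violates
(d) 7-1 → violates
(e) 4-3 → violates
(f) 6-7 → obeys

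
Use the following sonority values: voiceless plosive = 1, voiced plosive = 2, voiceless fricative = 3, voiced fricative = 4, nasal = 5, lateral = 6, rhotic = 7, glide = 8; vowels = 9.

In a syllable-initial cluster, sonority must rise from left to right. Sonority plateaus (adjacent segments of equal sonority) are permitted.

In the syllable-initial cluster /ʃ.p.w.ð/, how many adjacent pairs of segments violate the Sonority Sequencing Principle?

2

/ʃ/ is a voiceless fricative (sonority 3).
/p/ is a voiceless plosive (sonority 1).
/w/ is a glide (sonority 8).
/ð/ is a voiced fricative (sonority 4).
/ʃ/→/p/: 3→1 (does not rise) — violation.
/p/→/w/: 1→8 (rises) — ok.
/w/→/ð/: 8→4 (does not rise) — violation.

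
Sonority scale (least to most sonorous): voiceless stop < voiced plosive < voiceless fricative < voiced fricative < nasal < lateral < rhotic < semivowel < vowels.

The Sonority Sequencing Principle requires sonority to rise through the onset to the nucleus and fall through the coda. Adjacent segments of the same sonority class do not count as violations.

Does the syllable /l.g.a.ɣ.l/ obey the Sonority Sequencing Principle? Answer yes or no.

Onset: /l/ is a lateral (sonority 6), /g/ is a voiced plosive (sonority 2); then the nucleus /a/ (sonority 9).
Onset profile 6-2-9 — does not rise throughout.
Coda: /ɣ/ is a voiced fricative (sonority 4), /l/ is a lateral (sonority 6).
Coda profile 9-4-6 — does not fall throughout.

no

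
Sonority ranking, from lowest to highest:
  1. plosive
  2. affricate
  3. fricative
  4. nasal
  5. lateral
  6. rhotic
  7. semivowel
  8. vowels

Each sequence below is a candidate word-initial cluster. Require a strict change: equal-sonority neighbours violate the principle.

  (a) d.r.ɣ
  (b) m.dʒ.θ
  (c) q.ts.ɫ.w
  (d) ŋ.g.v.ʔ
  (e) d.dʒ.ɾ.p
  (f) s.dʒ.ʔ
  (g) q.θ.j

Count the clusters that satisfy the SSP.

(a) d.r.ɣ: profile 1-6-3 — violates.
(b) m.dʒ.θ: profile 4-2-3 — violates.
(c) q.ts.ɫ.w: profile 1-2-5-7 — obeys.
(d) ŋ.g.v.ʔ: profile 4-1-3-1 — violates.
(e) d.dʒ.ɾ.p: profile 1-2-6-1 — violates.
(f) s.dʒ.ʔ: profile 3-2-1 — violates.
(g) q.θ.j: profile 1-3-7 — obeys.

2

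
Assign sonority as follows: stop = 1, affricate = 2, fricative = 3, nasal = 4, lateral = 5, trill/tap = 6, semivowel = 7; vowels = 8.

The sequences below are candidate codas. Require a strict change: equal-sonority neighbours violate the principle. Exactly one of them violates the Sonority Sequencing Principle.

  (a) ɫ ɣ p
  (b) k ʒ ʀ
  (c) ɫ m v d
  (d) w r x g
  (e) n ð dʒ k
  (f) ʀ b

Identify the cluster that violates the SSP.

b

(a) 5-3-1 → obeys
(b) 1-3-6 → violates
(c) 5-4-3-1 → obeys
(d) 7-6-3-1 → obeys
(e) 4-3-2-1 → obeys
(f) 6-1 → obeys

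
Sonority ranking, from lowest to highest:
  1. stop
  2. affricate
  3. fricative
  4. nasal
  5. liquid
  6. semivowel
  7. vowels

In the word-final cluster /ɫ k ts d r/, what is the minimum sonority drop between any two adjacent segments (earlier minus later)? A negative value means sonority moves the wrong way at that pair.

/ɫ/ is a liquid (sonority 5).
/k/ is a stop (sonority 1).
/ts/ is an affricate (sonority 2).
/d/ is a stop (sonority 1).
/r/ is a liquid (sonority 5).
/ɫ/→/k/: change +4.
/k/→/ts/: change -1.
/ts/→/d/: change +1.
/d/→/r/: change -4.
Minimum = -4.

-4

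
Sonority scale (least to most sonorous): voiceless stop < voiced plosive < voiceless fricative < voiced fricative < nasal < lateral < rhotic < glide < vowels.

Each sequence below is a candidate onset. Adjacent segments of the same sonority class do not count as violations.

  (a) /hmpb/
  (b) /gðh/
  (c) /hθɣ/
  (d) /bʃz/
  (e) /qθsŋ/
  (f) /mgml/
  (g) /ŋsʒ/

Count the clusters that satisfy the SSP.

(a) sonority 3-5-1-2: ill-formed.
(b) sonority 2-4-3: ill-formed.
(c) sonority 3-3-4: well-formed.
(d) sonority 2-3-4: well-formed.
(e) sonority 1-3-3-5: well-formed.
(f) sonority 5-2-5-6: ill-formed.
(g) sonority 5-3-4: ill-formed.

3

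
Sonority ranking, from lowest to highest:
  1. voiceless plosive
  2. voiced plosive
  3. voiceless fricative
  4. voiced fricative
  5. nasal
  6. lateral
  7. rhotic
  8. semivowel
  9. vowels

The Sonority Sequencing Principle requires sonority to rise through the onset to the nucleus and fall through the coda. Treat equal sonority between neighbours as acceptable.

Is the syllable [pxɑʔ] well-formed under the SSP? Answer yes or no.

Onset: /p/ is a voiceless plosive (sonority 1), /x/ is a voiceless fricative (sonority 3); then the nucleus /ɑ/ (sonority 9).
Onset profile 1-3-9 — rises to the nucleus.
Coda: /ʔ/ is a voiceless plosive (sonority 1).
Coda profile 9-1 — falls from the nucleus.

yes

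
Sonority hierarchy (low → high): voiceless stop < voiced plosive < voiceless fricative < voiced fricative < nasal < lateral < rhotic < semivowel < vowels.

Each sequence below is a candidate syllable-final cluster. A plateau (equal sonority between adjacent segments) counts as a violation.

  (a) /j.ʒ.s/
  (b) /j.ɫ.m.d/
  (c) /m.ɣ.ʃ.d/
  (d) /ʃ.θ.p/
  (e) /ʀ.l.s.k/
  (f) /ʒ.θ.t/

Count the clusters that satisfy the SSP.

5

(a) sonority 8-4-3: well-formed.
(b) sonority 8-6-5-2: well-formed.
(c) sonority 5-4-3-2: well-formed.
(d) sonority 3-3-1: ill-formed.
(e) sonority 7-6-3-1: well-formed.
(f) sonority 4-3-1: well-formed.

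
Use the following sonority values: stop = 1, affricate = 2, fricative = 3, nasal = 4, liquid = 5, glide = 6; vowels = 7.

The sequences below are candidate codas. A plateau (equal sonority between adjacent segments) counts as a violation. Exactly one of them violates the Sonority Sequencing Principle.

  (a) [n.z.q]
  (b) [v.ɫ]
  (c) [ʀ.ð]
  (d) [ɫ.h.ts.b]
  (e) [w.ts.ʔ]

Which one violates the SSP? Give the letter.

(a) sonority 4-3-1: well-formed.
(b) sonority 3-5: ill-formed.
(c) sonority 5-3: well-formed.
(d) sonority 5-3-2-1: well-formed.
(e) sonority 6-2-1: well-formed.

b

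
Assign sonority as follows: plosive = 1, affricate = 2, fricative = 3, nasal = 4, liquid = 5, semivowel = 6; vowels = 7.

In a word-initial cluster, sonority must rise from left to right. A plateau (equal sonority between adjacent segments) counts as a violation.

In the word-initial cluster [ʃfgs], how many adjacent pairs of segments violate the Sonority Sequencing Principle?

/ʃ/: fricative = 3.
/f/: fricative = 3.
/g/: plosive = 1.
/s/: fricative = 3.
/ʃ/→/f/: 3→3 (plateau) — violation.
/f/→/g/: 3→1 (does not rise) — violation.
/g/→/s/: 1→3 (rises) — ok.

2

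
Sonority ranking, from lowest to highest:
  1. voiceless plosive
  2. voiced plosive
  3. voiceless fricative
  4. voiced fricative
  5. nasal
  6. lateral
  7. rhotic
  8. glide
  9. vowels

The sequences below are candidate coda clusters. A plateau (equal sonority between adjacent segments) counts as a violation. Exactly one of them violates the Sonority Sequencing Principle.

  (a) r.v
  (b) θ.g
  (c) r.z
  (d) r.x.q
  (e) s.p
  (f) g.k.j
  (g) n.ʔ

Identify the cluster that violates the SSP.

f

(a) 7-4 → obeys
(b) 3-2 → obeys
(c) 7-4 → obeys
(d) 7-3-1 → obeys
(e) 3-1 → obeys
(f) 2-1-8 → violates
(g) 5-1 → obeys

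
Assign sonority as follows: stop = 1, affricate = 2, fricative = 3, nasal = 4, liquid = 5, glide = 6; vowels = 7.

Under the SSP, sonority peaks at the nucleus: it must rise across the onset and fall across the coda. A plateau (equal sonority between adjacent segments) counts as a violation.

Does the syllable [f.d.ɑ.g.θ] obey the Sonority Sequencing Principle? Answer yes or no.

no

Onset: /f/ is a fricative (sonority 3), /d/ is a stop (sonority 1); then the nucleus /ɑ/ (sonority 7).
Onset profile 3-1-7 — does not strictly rise throughout.
Coda: /g/ is a stop (sonority 1), /θ/ is a fricative (sonority 3).
Coda profile 7-1-3 — does not strictly fall throughout.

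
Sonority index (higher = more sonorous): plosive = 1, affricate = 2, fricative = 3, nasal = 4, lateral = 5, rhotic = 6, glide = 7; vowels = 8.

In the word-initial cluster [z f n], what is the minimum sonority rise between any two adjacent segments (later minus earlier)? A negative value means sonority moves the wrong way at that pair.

0

/z/: fricative = 3.
/f/: fricative = 3.
/n/: nasal = 4.
/z/→/f/: change +0.
/f/→/n/: change +1.
Minimum = 0.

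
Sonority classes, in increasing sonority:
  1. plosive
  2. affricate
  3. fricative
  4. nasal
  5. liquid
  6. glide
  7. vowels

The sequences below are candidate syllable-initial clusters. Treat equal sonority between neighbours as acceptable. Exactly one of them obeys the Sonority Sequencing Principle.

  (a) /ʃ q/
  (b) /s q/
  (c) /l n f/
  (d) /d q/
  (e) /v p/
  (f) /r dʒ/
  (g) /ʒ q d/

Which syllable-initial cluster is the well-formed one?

(a) sonority 3-1: ill-formed.
(b) sonority 3-1: ill-formed.
(c) sonority 5-4-3: ill-formed.
(d) sonority 1-1: well-formed.
(e) sonority 3-1: ill-formed.
(f) sonority 5-2: ill-formed.
(g) sonority 3-1-1: ill-formed.

d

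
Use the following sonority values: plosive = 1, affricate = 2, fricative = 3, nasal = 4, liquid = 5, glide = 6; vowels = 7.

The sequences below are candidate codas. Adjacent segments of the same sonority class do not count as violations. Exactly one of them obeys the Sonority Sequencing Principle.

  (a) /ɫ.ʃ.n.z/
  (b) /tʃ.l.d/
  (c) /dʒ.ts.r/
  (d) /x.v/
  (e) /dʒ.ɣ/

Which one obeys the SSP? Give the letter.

(a) /ɫ.ʃ.n.z/: profile 5-3-4-3 — violates.
(b) /tʃ.l.d/: profile 2-5-1 — violates.
(c) /dʒ.ts.r/: profile 2-2-5 — violates.
(d) /x.v/: profile 3-3 — obeys.
(e) /dʒ.ɣ/: profile 2-3 — violates.

d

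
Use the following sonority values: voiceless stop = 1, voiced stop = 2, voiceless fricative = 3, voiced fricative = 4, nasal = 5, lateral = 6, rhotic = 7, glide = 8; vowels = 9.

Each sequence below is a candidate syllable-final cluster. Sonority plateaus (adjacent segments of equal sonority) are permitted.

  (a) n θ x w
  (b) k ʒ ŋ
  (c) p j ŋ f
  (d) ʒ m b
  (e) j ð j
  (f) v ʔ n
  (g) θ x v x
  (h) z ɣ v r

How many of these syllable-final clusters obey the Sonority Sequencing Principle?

(a) 5-3-3-8 → violates
(b) 1-4-5 → violates
(c) 1-8-5-3 → violates
(d) 4-5-2 → violates
(e) 8-4-8 → violates
(f) 4-1-5 → violates
(g) 3-3-4-3 → violates
(h) 4-4-4-7 → violates

0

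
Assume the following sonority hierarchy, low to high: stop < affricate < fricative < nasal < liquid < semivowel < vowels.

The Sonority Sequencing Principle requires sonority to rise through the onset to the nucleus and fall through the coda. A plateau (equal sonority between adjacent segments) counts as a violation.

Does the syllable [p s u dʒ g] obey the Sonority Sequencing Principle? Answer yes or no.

Onset: /p/ is a stop (sonority 1), /s/ is a fricative (sonority 3); then the nucleus /u/ (sonority 7).
Onset profile 1-3-7 — rises to the nucleus.
Coda: /dʒ/ is an affricate (sonority 2), /g/ is a stop (sonority 1).
Coda profile 7-2-1 — falls from the nucleus.

yes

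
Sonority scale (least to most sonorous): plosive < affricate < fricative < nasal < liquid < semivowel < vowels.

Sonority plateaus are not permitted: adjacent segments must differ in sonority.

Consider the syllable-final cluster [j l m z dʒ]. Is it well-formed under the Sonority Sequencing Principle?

/j/ — semivowel, sonority 6.
/l/ — liquid, sonority 5.
/m/ — nasal, sonority 4.
/z/ — fricative, sonority 3.
/dʒ/ — affricate, sonority 2.
The profile 6-5-4-3-2 strictly falls, so the syllable-final cluster satisfies the SSP.

yes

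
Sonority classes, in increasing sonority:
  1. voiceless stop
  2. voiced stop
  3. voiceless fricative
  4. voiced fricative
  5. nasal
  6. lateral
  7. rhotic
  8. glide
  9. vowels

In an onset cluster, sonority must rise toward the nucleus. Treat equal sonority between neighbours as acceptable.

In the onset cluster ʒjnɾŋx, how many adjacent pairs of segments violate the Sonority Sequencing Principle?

3

/ʒ/ — voiced fricative, sonority 4.
/j/ — glide, sonority 8.
/n/ — nasal, sonority 5.
/ɾ/ — rhotic, sonority 7.
/ŋ/ — nasal, sonority 5.
/x/ — voiceless fricative, sonority 3.
/ʒ/→/j/: 4→8 (rises) — ok.
/j/→/n/: 8→5 (does not rise) — violation.
/n/→/ɾ/: 5→7 (rises) — ok.
/ɾ/→/ŋ/: 7→5 (does not rise) — violation.
/ŋ/→/x/: 5→3 (does not rise) — violation.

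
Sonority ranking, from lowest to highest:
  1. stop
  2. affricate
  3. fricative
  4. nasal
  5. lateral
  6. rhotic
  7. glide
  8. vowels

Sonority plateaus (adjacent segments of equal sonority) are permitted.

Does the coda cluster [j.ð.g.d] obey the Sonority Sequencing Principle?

yes

/j/ is a glide (sonority 7).
/ð/ is a fricative (sonority 3).
/g/ is a stop (sonority 1).
/d/ is a stop (sonority 1).
The profile 7-3-1-1 is non-increasing (plateaus allowed), so the coda cluster satisfies the SSP.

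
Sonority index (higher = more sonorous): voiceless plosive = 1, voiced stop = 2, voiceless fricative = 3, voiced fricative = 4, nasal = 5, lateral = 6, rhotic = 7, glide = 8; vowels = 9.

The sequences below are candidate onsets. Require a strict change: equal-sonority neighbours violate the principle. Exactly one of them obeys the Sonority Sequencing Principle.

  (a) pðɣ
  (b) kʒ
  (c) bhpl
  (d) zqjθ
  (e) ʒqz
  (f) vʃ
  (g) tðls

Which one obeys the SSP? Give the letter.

(a) pðɣ: profile 1-4-4 — violates.
(b) kʒ: profile 1-4 — obeys.
(c) bhpl: profile 2-3-1-6 — violates.
(d) zqjθ: profile 4-1-8-3 — violates.
(e) ʒqz: profile 4-1-4 — violates.
(f) vʃ: profile 4-3 — violates.
(g) tðls: profile 1-4-6-3 — violates.

b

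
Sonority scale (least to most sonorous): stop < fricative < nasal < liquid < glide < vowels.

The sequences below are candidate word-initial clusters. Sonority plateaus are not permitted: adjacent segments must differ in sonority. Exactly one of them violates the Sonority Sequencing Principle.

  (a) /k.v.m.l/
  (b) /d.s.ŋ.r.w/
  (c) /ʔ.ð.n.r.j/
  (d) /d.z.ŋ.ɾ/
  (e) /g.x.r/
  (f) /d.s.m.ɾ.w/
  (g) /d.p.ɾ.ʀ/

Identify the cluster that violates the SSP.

(a) sonority 1-2-3-4: well-formed.
(b) sonority 1-2-3-4-5: well-formed.
(c) sonority 1-2-3-4-5: well-formed.
(d) sonority 1-2-3-4: well-formed.
(e) sonority 1-2-4: well-formed.
(f) sonority 1-2-3-4-5: well-formed.
(g) sonority 1-1-4-4: ill-formed.

g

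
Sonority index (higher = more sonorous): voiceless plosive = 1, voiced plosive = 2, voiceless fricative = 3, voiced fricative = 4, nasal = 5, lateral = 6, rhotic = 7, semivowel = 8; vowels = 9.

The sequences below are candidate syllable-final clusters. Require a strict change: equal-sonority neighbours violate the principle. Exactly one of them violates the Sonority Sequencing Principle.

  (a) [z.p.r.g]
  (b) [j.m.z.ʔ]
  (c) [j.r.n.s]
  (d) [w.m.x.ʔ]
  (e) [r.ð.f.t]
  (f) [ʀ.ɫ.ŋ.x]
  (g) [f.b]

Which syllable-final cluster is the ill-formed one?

a

(a) 4-1-7-2 → violates
(b) 8-5-4-1 → obeys
(c) 8-7-5-3 → obeys
(d) 8-5-3-1 → obeys
(e) 7-4-3-1 → obeys
(f) 7-6-5-3 → obeys
(g) 3-2 → obeys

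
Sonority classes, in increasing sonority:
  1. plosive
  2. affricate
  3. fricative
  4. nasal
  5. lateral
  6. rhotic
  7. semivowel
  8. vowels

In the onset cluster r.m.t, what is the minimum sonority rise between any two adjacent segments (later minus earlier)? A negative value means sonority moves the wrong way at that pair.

/r/ is a rhotic (sonority 6).
/m/ is a nasal (sonority 4).
/t/ is a plosive (sonority 1).
/r/→/m/: change -2.
/m/→/t/: change -3.
Minimum = -3.

-3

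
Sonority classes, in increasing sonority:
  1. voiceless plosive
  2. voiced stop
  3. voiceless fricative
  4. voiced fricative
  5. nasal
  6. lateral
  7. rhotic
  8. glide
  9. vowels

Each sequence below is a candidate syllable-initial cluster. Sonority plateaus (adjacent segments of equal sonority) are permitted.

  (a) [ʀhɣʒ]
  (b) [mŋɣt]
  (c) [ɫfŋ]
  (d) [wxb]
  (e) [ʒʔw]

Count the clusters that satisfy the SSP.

(a) 7-3-4-4 → violates
(b) 5-5-4-1 → violates
(c) 6-3-5 → violates
(d) 8-3-2 → violates
(e) 4-1-8 → violates

0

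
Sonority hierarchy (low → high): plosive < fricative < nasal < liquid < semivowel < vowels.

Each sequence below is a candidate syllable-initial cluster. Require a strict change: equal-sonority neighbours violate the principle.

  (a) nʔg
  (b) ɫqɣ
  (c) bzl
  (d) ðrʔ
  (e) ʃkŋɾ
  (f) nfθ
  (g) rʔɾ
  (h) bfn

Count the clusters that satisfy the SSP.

2

(a) sonority 3-1-1: ill-formed.
(b) sonority 4-1-2: ill-formed.
(c) sonority 1-2-4: well-formed.
(d) sonority 2-4-1: ill-formed.
(e) sonority 2-1-3-4: ill-formed.
(f) sonority 3-2-2: ill-formed.
(g) sonority 4-1-4: ill-formed.
(h) sonority 1-2-3: well-formed.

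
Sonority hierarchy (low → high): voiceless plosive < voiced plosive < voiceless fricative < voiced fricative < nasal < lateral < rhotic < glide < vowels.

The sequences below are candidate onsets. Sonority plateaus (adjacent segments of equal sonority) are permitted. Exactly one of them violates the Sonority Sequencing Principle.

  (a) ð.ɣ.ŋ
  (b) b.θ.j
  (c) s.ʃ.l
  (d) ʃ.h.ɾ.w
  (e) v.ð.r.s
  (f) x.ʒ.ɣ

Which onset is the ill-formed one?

(a) ð.ɣ.ŋ: profile 4-4-5 — obeys.
(b) b.θ.j: profile 2-3-8 — obeys.
(c) s.ʃ.l: profile 3-3-6 — obeys.
(d) ʃ.h.ɾ.w: profile 3-3-7-8 — obeys.
(e) v.ð.r.s: profile 4-4-7-3 — violates.
(f) x.ʒ.ɣ: profile 3-4-4 — obeys.

e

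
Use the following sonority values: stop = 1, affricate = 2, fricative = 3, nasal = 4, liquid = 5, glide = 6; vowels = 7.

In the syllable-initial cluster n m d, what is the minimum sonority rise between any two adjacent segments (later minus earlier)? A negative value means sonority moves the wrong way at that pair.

/n/ is a nasal (sonority 4).
/m/ is a nasal (sonority 4).
/d/ is a stop (sonority 1).
/n/→/m/: change +0.
/m/→/d/: change -3.
Minimum = -3.

-3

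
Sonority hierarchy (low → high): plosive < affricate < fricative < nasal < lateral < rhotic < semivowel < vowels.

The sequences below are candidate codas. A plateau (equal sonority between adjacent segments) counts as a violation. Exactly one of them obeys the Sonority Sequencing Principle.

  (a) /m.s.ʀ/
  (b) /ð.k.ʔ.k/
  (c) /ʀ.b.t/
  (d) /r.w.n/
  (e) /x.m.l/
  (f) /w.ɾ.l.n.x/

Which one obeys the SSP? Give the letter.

(a) sonority 4-3-6: ill-formed.
(b) sonority 3-1-1-1: ill-formed.
(c) sonority 6-1-1: ill-formed.
(d) sonority 6-7-4: ill-formed.
(e) sonority 3-4-5: ill-formed.
(f) sonority 7-6-5-4-3: well-formed.

f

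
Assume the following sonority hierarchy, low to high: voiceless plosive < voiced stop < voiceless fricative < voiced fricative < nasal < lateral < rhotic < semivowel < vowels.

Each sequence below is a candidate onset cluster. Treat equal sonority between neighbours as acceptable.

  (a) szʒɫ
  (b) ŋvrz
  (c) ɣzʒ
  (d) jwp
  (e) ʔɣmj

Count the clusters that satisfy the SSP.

(a) 3-4-4-6 → obeys
(b) 5-4-7-4 → violates
(c) 4-4-4 → obeys
(d) 8-8-1 → violates
(e) 1-4-5-8 → obeys

3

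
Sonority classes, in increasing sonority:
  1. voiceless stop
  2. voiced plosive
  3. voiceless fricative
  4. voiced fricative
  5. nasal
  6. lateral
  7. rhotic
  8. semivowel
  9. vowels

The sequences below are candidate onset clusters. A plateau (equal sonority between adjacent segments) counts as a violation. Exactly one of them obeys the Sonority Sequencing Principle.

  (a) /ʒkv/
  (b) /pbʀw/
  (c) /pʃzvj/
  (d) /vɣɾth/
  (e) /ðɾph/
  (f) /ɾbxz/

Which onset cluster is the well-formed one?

b

(a) /ʒkv/: profile 4-1-4 — violates.
(b) /pbʀw/: profile 1-2-7-8 — obeys.
(c) /pʃzvj/: profile 1-3-4-4-8 — violates.
(d) /vɣɾth/: profile 4-4-7-1-3 — violates.
(e) /ðɾph/: profile 4-7-1-3 — violates.
(f) /ɾbxz/: profile 7-2-3-4 — violates.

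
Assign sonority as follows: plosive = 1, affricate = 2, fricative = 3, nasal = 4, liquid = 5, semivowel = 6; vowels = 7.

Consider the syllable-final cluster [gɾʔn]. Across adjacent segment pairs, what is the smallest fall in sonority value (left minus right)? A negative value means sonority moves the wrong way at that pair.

/g/ — plosive, sonority 1.
/ɾ/ — liquid, sonority 5.
/ʔ/ — plosive, sonority 1.
/n/ — nasal, sonority 4.
/g/→/ɾ/: change -4.
/ɾ/→/ʔ/: change +4.
/ʔ/→/n/: change -3.
Minimum = -4.

-4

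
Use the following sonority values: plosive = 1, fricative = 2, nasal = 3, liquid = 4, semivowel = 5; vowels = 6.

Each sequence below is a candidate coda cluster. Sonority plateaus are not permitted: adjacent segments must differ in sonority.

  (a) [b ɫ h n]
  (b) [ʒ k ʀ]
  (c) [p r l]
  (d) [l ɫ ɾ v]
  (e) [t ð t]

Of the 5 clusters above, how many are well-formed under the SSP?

(a) [b ɫ h n]: profile 1-4-2-3 — violates.
(b) [ʒ k ʀ]: profile 2-1-4 — violates.
(c) [p r l]: profile 1-4-4 — violates.
(d) [l ɫ ɾ v]: profile 4-4-4-2 — violates.
(e) [t ð t]: profile 1-2-1 — violates.

0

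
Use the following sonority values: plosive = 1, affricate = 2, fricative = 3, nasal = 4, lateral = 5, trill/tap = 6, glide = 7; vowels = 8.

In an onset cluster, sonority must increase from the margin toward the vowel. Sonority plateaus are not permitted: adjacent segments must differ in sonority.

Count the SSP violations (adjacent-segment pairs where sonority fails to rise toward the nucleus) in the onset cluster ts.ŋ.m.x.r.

2

/ts/: affricate = 2.
/ŋ/: nasal = 4.
/m/: nasal = 4.
/x/: fricative = 3.
/r/: trill/tap = 6.
/ts/→/ŋ/: 2→4 (rises) — ok.
/ŋ/→/m/: 4→4 (plateau) — violation.
/m/→/x/: 4→3 (does not rise) — violation.
/x/→/r/: 3→6 (rises) — ok.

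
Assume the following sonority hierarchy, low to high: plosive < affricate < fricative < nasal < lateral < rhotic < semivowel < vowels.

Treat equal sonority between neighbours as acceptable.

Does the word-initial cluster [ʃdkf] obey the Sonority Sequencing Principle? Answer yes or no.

no

/ʃ/: fricative = 3.
/d/: plosive = 1.
/k/: plosive = 1.
/f/: fricative = 3.
The profile is 3-1-1-3. Between /ʃ/ (3) and /d/ (1) sonority does not rise, so the cluster violates the SSP.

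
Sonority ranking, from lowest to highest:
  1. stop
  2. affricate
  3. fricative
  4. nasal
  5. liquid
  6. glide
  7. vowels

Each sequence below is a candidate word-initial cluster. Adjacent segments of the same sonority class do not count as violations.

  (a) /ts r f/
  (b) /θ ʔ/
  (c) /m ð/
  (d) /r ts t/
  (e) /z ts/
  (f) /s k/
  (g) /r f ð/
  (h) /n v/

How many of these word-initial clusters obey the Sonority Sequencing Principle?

0

(a) sonority 2-5-3: ill-formed.
(b) sonority 3-1: ill-formed.
(c) sonority 4-3: ill-formed.
(d) sonority 5-2-1: ill-formed.
(e) sonority 3-2: ill-formed.
(f) sonority 3-1: ill-formed.
(g) sonority 5-3-3: ill-formed.
(h) sonority 4-3: ill-formed.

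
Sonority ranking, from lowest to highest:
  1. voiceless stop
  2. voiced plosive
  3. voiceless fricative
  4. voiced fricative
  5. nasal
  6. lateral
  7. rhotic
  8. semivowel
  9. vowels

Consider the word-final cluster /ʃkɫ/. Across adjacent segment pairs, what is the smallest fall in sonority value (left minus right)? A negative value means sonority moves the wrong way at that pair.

-5

/ʃ/ — voiceless fricative, sonority 3.
/k/ — voiceless stop, sonority 1.
/ɫ/ — lateral, sonority 6.
/ʃ/→/k/: change +2.
/k/→/ɫ/: change -5.
Minimum = -5.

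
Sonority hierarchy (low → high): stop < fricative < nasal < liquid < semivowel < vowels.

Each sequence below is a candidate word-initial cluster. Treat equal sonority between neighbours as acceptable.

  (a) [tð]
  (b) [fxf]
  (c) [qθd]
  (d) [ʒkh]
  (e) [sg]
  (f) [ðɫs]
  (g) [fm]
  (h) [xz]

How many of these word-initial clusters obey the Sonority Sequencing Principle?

4

(a) sonority 1-2: well-formed.
(b) sonority 2-2-2: well-formed.
(c) sonority 1-2-1: ill-formed.
(d) sonority 2-1-2: ill-formed.
(e) sonority 2-1: ill-formed.
(f) sonority 2-4-2: ill-formed.
(g) sonority 2-3: well-formed.
(h) sonority 2-2: well-formed.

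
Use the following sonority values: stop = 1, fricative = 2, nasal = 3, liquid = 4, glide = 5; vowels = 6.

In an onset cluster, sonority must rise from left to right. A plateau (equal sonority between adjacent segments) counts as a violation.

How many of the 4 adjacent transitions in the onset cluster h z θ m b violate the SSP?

3

/h/ is a fricative (sonority 2).
/z/ is a fricative (sonority 2).
/θ/ is a fricative (sonority 2).
/m/ is a nasal (sonority 3).
/b/ is a stop (sonority 1).
/h/→/z/: 2→2 (plateau) — violation.
/z/→/θ/: 2→2 (plateau) — violation.
/θ/→/m/: 2→3 (rises) — ok.
/m/→/b/: 3→1 (does not rise) — violation.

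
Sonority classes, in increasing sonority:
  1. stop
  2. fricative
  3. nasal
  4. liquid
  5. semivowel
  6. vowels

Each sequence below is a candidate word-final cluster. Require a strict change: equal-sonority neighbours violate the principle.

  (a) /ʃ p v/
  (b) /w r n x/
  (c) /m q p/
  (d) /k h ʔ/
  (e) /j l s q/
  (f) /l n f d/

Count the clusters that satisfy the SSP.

3

(a) /ʃ p v/: profile 2-1-2 — violates.
(b) /w r n x/: profile 5-4-3-2 — obeys.
(c) /m q p/: profile 3-1-1 — violates.
(d) /k h ʔ/: profile 1-2-1 — violates.
(e) /j l s q/: profile 5-4-2-1 — obeys.
(f) /l n f d/: profile 4-3-2-1 — obeys.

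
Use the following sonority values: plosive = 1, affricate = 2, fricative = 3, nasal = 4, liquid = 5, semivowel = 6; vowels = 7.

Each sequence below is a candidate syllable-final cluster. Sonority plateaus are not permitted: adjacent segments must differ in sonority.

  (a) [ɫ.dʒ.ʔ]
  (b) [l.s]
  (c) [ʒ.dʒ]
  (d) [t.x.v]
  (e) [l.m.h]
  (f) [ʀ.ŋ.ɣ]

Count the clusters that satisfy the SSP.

5

(a) [ɫ.dʒ.ʔ]: profile 5-2-1 — obeys.
(b) [l.s]: profile 5-3 — obeys.
(c) [ʒ.dʒ]: profile 3-2 — obeys.
(d) [t.x.v]: profile 1-3-3 — violates.
(e) [l.m.h]: profile 5-4-3 — obeys.
(f) [ʀ.ŋ.ɣ]: profile 5-4-3 — obeys.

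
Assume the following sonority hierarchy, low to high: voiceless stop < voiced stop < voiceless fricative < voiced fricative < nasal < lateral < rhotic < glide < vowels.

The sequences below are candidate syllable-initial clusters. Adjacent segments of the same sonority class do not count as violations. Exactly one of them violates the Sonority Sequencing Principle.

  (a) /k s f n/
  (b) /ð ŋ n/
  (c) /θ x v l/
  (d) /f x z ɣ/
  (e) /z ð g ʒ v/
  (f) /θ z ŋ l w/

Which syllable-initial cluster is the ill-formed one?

(a) /k s f n/: profile 1-3-3-5 — obeys.
(b) /ð ŋ n/: profile 4-5-5 — obeys.
(c) /θ x v l/: profile 3-3-4-6 — obeys.
(d) /f x z ɣ/: profile 3-3-4-4 — obeys.
(e) /z ð g ʒ v/: profile 4-4-2-4-4 — violates.
(f) /θ z ŋ l w/: profile 3-4-5-6-8 — obeys.

e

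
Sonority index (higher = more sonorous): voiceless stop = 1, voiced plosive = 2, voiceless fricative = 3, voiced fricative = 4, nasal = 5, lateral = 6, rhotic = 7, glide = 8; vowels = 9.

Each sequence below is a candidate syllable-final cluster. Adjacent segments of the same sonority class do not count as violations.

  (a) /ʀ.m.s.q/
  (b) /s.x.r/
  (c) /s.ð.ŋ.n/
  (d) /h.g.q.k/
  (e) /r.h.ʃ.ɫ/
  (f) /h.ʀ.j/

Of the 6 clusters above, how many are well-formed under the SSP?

2

(a) 7-5-3-1 → obeys
(b) 3-3-7 → violates
(c) 3-4-5-5 → violates
(d) 3-2-1-1 → obeys
(e) 7-3-3-6 → violates
(f) 3-7-8 → violates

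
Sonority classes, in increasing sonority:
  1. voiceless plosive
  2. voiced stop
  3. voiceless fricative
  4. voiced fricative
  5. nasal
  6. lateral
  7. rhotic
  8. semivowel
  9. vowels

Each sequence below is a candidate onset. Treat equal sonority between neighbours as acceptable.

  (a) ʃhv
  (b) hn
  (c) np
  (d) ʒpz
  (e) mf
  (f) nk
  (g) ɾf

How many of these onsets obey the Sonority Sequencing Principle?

2

(a) 3-3-4 → obeys
(b) 3-5 → obeys
(c) 5-1 → violates
(d) 4-1-4 → violates
(e) 5-3 → violates
(f) 5-1 → violates
(g) 7-3 → violates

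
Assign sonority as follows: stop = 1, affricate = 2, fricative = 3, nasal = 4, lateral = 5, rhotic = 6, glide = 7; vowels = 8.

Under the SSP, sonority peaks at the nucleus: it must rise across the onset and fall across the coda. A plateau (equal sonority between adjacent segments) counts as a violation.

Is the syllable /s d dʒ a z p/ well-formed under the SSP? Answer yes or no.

no

Onset: /s/ is a fricative (sonority 3), /d/ is a stop (sonority 1), /dʒ/ is an affricate (sonority 2); then the nucleus /a/ (sonority 8).
Onset profile 3-1-2-8 — does not strictly rise throughout.
Coda: /z/ is a fricative (sonority 3), /p/ is a stop (sonority 1).
Coda profile 8-3-1 — falls from the nucleus.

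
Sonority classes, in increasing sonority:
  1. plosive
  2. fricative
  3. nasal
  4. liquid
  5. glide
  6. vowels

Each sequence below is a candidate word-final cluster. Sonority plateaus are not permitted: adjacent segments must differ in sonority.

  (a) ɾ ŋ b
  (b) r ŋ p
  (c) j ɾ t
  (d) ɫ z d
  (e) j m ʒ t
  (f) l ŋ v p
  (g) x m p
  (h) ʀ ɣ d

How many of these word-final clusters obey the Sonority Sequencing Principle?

7

(a) 4-3-1 → obeys
(b) 4-3-1 → obeys
(c) 5-4-1 → obeys
(d) 4-2-1 → obeys
(e) 5-3-2-1 → obeys
(f) 4-3-2-1 → obeys
(g) 2-3-1 → violates
(h) 4-2-1 → obeys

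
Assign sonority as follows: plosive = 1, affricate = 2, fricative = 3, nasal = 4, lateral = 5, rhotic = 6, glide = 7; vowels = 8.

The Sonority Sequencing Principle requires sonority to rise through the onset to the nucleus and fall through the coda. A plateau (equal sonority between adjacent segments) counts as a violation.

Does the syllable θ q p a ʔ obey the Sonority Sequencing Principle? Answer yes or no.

no

Onset: /θ/ is a fricative (sonority 3), /q/ is a plosive (sonority 1), /p/ is a plosive (sonority 1); then the nucleus /a/ (sonority 8).
Onset profile 3-1-1-8 — does not strictly rise throughout.
Coda: /ʔ/ is a plosive (sonority 1).
Coda profile 8-1 — falls from the nucleus.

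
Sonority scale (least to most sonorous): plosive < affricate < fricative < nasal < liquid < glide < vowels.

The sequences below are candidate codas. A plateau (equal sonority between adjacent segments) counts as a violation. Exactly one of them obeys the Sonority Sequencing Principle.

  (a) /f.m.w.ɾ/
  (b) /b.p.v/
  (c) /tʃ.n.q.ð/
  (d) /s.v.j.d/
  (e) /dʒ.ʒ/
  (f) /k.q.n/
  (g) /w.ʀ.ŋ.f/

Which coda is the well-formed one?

g

(a) 3-4-6-5 → violates
(b) 1-1-3 → violates
(c) 2-4-1-3 → violates
(d) 3-3-6-1 → violates
(e) 2-3 → violates
(f) 1-1-4 → violates
(g) 6-5-4-3 → obeys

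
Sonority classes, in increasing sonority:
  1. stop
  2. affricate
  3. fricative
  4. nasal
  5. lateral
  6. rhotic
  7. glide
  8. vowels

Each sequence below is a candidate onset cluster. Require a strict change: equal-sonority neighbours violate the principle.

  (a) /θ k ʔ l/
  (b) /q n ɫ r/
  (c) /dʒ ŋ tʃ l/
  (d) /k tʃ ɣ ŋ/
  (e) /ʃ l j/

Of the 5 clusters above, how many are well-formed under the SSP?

3

(a) /θ k ʔ l/: profile 3-1-1-5 — violates.
(b) /q n ɫ r/: profile 1-4-5-6 — obeys.
(c) /dʒ ŋ tʃ l/: profile 2-4-2-5 — violates.
(d) /k tʃ ɣ ŋ/: profile 1-2-3-4 — obeys.
(e) /ʃ l j/: profile 3-5-7 — obeys.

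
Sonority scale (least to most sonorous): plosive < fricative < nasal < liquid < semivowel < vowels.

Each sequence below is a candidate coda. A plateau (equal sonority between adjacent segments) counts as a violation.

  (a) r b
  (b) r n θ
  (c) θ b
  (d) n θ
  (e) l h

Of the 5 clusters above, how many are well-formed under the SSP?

5

(a) sonority 4-1: well-formed.
(b) sonority 4-3-2: well-formed.
(c) sonority 2-1: well-formed.
(d) sonority 3-2: well-formed.
(e) sonority 4-2: well-formed.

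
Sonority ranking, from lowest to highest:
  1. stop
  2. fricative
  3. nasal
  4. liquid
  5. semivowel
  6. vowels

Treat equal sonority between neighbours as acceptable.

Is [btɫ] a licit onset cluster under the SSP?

yes

/b/ — stop, sonority 1.
/t/ — stop, sonority 1.
/ɫ/ — liquid, sonority 4.
The profile 1-1-4 is non-decreasing (plateaus allowed), so the onset cluster satisfies the SSP.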